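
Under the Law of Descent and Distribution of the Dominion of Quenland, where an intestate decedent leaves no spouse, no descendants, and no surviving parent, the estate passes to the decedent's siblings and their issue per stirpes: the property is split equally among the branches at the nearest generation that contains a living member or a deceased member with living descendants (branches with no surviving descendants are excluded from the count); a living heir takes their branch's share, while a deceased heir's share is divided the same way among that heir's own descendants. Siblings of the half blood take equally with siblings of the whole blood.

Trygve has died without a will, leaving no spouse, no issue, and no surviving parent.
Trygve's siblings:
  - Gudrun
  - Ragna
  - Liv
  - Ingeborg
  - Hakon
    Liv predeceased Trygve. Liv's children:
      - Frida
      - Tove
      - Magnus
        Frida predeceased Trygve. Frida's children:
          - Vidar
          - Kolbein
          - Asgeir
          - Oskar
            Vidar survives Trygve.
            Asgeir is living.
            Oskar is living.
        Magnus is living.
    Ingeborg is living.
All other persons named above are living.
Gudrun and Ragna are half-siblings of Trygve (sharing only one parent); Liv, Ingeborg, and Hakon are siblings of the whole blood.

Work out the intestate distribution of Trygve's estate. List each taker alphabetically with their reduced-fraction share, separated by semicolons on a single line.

Asgeir 1/60; Gudrun 1/5; Hakon 1/5; Ingeborg 1/5; Kolbein 1/60; Magnus 1/15; Oskar 1/60; Ragna 1/5; Tove 1/15; Vidar 1/60

No spouse, descendants, or parent survives, so the estate passes to Trygve's siblings per stirpes.
Half-blood and whole-blood siblings take equally under the stated rule.
The estate is divided into 5 equal shares of 1/5 among Gudrun, Ragna, Liv, Ingeborg, Hakon.
Gudrun is living and takes 1/5.
Ragna is living and takes 1/5.
Liv predeceased; the 1/5 allotted to Liv's branch passes to Liv's issue by representation.
The 1/5 is divided into 3 equal shares of 1/15 among Frida, Tove, Magnus.
Frida predeceased; the 1/15 allotted to Frida's branch passes to Frida's issue by representation.
The 1/15 is divided into 4 equal shares of 1/60 among Vidar, Kolbein, Asgeir, Oskar.
Vidar is living and takes 1/60.
Kolbein is living and takes 1/60.
Asgeir is living and takes 1/60.
Oskar is living and takes 1/60.
Tove is living and takes 1/15.
Magnus is living and takes 1/15.
Ingeborg is living and takes 1/5.
Hakon is living and takes 1/5.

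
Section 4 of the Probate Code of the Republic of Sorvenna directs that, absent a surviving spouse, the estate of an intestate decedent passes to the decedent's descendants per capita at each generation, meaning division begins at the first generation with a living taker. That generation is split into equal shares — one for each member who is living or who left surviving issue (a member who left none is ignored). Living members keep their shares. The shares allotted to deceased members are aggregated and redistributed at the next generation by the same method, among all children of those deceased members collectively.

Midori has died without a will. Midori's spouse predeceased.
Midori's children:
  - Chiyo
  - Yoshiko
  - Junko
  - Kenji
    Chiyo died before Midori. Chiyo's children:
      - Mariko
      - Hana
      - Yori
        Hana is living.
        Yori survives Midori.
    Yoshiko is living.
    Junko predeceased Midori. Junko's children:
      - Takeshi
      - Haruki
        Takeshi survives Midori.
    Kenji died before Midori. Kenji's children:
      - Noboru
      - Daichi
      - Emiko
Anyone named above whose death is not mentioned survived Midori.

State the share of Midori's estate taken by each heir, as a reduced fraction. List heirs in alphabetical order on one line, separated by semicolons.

There is no surviving spouse, so the entire estate passes to Midori's descendants per capita at each generation.
At generation 1 (Chiyo, Yoshiko, Junko, Kenji) there are 4 shares of (1)/4 = 1/4 each.
Living: Yoshiko — each takes 1/4.
Deceased: Chiyo, Junko, and Kenji. Their combined 3/4 is pooled and carried to generation 2.
At generation 2 (Mariko, Hana, Yori, Takeshi, Haruki, Noboru, Daichi, Emiko) there are 8 shares of (3/4)/8 = 3/32 each.
Living: Mariko, Hana, Yori, Takeshi, Haruki, Noboru, Daichi, and Emiko — each takes 3/32.

Daichi 3/32; Emiko 3/32; Hana 3/32; Haruki 3/32; Mariko 3/32; Noboru 3/32; Takeshi 3/32; Yori 3/32; Yoshiko 1/4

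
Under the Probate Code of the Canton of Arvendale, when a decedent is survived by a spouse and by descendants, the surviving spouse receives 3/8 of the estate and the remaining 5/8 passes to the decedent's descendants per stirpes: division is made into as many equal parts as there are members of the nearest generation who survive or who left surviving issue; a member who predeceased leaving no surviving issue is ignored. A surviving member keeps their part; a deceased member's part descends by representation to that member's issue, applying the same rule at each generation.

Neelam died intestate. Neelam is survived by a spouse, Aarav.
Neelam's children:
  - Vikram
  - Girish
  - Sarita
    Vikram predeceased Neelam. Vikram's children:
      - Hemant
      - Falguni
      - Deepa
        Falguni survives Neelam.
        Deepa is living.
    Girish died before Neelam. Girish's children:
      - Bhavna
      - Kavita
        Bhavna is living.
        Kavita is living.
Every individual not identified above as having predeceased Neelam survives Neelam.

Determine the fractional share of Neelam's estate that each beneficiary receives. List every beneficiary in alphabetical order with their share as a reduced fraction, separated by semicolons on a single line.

Aarav, as surviving spouse, takes 3/8.
The remaining 5/8 passes to Neelam's descendants per stirpes.
The 5/8 is divided into 3 equal shares of 5/24 among Vikram, Girish, Sarita.
Vikram predeceased; the 5/24 allotted to Vikram's branch passes to Vikram's issue by representation.
The 5/24 is divided into 3 equal shares of 5/72 among Hemant, Falguni, Deepa.
Hemant is living and takes 5/72.
Falguni is living and takes 5/72.
Deepa is living and takes 5/72.
Girish predeceased; the 5/24 allotted to Girish's branch passes to Girish's issue by representation.
The 5/24 is divided into 2 equal shares of 5/48 among Bhavna, Kavita.
Bhavna is living and takes 5/48.
Kavita is living and takes 5/48.
Sarita is living and takes 5/24.

Aarav 3/8; Bhavna 5/48; Deepa 5/72; Falguni 5/72; Hemant 5/72; Kavita 5/48; Sarita 5/24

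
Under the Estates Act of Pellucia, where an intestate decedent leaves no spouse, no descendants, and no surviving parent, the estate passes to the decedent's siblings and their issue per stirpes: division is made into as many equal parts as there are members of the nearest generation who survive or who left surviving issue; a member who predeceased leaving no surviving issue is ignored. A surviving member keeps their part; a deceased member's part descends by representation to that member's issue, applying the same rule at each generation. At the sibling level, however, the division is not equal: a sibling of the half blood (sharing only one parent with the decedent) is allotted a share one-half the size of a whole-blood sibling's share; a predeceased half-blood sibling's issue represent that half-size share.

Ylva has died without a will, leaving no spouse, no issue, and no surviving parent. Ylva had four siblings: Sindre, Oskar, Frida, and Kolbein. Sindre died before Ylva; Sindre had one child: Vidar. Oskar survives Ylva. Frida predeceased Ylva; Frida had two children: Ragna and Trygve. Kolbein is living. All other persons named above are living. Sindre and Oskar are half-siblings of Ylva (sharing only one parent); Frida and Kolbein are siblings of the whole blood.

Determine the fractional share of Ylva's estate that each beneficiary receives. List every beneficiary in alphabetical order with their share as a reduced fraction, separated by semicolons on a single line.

No spouse, descendants, or parent survives, so the estate passes to Ylva's siblings per stirpes.
Half-blood siblings count for one-half the weight of whole-blood siblings at the initial division.
Dividing 1 in proportion to weights (total weight 3): Sindre (weight 1/2) → 1/6; Oskar (weight 1/2) → 1/6; Frida (weight 1) → 1/3; Kolbein (weight 1) → 1/3.
Sindre predeceased; the 1/6 allotted to Sindre's branch passes to Sindre's issue by representation.
Vidar is the sole taker at this level and receives the full 1/6.
Oskar is living and takes 1/6.
Frida predeceased; the 1/3 allotted to Frida's branch passes to Frida's issue by representation.
The 1/3 is divided into 2 equal shares of 1/6 among Ragna, Trygve.
Ragna is living and takes 1/6.
Trygve is living and takes 1/6.
Kolbein is living and takes 1/3.

Kolbein 1/3; Oskar 1/6; Ragna 1/6; Trygve 1/6; Vidar 1/6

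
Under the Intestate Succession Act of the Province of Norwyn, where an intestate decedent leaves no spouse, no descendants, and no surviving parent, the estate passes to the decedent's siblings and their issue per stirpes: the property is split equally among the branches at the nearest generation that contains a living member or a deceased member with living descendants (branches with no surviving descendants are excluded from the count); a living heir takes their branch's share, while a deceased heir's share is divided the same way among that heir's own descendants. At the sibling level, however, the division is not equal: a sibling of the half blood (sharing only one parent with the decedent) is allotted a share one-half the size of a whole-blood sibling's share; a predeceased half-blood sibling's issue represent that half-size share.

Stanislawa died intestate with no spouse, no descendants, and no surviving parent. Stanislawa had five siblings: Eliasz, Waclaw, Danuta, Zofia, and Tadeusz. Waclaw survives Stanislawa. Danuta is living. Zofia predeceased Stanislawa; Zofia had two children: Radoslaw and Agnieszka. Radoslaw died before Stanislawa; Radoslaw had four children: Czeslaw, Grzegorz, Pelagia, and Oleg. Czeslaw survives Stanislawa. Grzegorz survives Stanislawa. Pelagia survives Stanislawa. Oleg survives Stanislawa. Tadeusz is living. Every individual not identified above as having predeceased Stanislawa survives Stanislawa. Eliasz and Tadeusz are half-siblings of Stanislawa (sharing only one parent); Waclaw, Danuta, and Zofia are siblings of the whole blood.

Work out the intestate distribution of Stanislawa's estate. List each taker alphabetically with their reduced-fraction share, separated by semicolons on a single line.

No spouse, descendants, or parent survives, so the estate passes to Stanislawa's siblings per stirpes.
Half-blood siblings count for one-half the weight of whole-blood siblings at the initial division.
Dividing 1 in proportion to weights (total weight 4): Eliasz (weight 1/2) → 1/8; Waclaw (weight 1) → 1/4; Danuta (weight 1) → 1/4; Zofia (weight 1) → 1/4; Tadeusz (weight 1/2) → 1/8.
Eliasz is living and takes 1/8.
Waclaw is living and takes 1/4.
Danuta is living and takes 1/4.
Zofia predeceased; the 1/4 allotted to Zofia's branch passes to Zofia's issue by representation.
The 1/4 is divided into 2 equal shares of 1/8 among Radoslaw, Agnieszka.
Radoslaw predeceased; the 1/8 allotted to Radoslaw's branch passes to Radoslaw's issue by representation.
The 1/8 is divided into 4 equal shares of 1/32 among Czeslaw, Grzegorz, Pelagia, Oleg.
Czeslaw is living and takes 1/32.
Grzegorz is living and takes 1/32.
Pelagia is living and takes 1/32.
Oleg is living and takes 1/32.
Agnieszka is living and takes 1/8.
Tadeusz is living and takes 1/8.

Agnieszka 1/8; Czeslaw 1/32; Danuta 1/4; Eliasz 1/8; Grzegorz 1/32; Oleg 1/32; Pelagia 1/32; Tadeusz 1/8; Waclaw 1/4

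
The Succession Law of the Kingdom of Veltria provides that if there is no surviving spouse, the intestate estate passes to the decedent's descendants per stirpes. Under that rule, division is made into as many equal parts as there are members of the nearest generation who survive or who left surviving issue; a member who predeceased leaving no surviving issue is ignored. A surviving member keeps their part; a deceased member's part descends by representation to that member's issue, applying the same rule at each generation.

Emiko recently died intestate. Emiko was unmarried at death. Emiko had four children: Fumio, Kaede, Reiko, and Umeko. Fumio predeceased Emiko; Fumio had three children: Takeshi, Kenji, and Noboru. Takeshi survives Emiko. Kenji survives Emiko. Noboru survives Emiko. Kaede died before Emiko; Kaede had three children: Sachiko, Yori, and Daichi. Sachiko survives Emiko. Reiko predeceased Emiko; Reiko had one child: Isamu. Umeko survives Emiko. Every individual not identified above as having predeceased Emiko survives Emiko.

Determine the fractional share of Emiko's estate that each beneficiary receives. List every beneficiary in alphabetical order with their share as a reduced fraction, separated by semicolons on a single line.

There is no surviving spouse, so the entire estate passes to Emiko's descendants per stirpes.
The estate is divided into 4 equal shares of 1/4 among Fumio, Kaede, Reiko, Umeko.
Fumio predeceased; the 1/4 allotted to Fumio's branch passes to Fumio's issue by representation.
The 1/4 is divided into 3 equal shares of 1/12 among Takeshi, Kenji, Noboru.
Takeshi is living and takes 1/12.
Kenji is living and takes 1/12.
Noboru is living and takes 1/12.
Kaede predeceased; the 1/4 allotted to Kaede's branch passes to Kaede's issue by representation.
The 1/4 is divided into 3 equal shares of 1/12 among Sachiko, Yori, Daichi.
Sachiko is living and takes 1/12.
Yori is living and takes 1/12.
Daichi is living and takes 1/12.
Reiko predeceased; the 1/4 allotted to Reiko's branch passes to Reiko's issue by representation.
Isamu is the sole taker at this level and receives the full 1/4.
Umeko is living and takes 1/4.

Daichi 1/12; Isamu 1/4; Kenji 1/12; Noboru 1/12; Sachiko 1/12; Takeshi 1/12; Umeko 1/4; Yori 1/12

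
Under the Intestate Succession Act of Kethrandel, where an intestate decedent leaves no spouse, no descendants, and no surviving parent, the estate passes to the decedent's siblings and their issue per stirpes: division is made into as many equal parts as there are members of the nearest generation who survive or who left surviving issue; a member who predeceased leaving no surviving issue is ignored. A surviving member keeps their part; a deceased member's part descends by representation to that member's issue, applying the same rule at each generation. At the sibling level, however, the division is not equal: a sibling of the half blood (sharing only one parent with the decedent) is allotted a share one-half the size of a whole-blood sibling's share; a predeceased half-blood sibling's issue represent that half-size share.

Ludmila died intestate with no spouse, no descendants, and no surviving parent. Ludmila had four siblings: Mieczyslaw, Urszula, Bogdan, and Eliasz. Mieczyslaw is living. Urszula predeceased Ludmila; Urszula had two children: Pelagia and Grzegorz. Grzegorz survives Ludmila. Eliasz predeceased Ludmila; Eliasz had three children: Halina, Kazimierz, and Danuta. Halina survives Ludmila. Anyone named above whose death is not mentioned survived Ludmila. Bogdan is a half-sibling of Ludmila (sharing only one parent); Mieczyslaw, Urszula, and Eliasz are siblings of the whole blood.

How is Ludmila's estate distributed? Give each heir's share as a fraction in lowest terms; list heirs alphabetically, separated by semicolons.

Bogdan 1/7; Danuta 2/21; Grzegorz 1/7; Halina 2/21; Kazimierz 2/21; Mieczyslaw 2/7; Pelagia 1/7

No spouse, descendants, or parent survives, so the estate passes to Ludmila's siblings per stirpes.
Half-blood siblings count for one-half the weight of whole-blood siblings at the initial division.
Dividing 1 in proportion to weights (total weight 7/2): Mieczyslaw (weight 1) → 2/7; Urszula (weight 1) → 2/7; Bogdan (weight 1/2) → 1/7; Eliasz (weight 1) → 2/7.
Mieczyslaw is living and takes 2/7.
Urszula predeceased; the 2/7 allotted to Urszula's branch passes to Urszula's issue by representation.
The 2/7 is divided into 2 equal shares of 1/7 among Pelagia, Grzegorz.
Pelagia is living and takes 1/7.
Grzegorz is living and takes 1/7.
Bogdan is living and takes 1/7.
Eliasz predeceased; the 2/7 allotted to Eliasz's branch passes to Eliasz's issue by representation.
The 2/7 is divided into 3 equal shares of 2/21 among Halina, Kazimierz, Danuta.
Halina is living and takes 2/21.
Kazimierz is living and takes 2/21.
Danuta is living and takes 2/21.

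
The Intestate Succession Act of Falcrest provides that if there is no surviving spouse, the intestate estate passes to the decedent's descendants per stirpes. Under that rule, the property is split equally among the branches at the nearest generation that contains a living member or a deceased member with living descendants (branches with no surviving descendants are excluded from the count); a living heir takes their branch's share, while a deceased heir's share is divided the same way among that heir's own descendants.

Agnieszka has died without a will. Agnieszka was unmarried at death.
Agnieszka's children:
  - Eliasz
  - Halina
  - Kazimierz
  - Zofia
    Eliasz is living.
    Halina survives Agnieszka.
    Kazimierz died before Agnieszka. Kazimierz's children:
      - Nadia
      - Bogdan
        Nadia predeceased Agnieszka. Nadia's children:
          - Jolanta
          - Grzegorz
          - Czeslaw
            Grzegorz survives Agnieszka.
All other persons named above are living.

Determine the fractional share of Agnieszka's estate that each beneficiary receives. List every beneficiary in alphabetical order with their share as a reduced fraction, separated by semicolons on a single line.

There is no surviving spouse, so the entire estate passes to Agnieszka's descendants per stirpes.
The estate is divided into 4 equal shares of 1/4 among Eliasz, Halina, Kazimierz, Zofia.
Eliasz is living and takes 1/4.
Halina is living and takes 1/4.
Kazimierz predeceased; the 1/4 allotted to Kazimierz's branch passes to Kazimierz's issue by representation.
The 1/4 is divided into 2 equal shares of 1/8 among Nadia, Bogdan.
Nadia predeceased; the 1/8 allotted to Nadia's branch passes to Nadia's issue by representation.
The 1/8 is divided into 3 equal shares of 1/24 among Jolanta, Grzegorz, Czeslaw.
Jolanta is living and takes 1/24.
Grzegorz is living and takes 1/24.
Czeslaw is living and takes 1/24.
Bogdan is living and takes 1/8.
Zofia is living and takes 1/4.

Bogdan 1/8; Czeslaw 1/24; Eliasz 1/4; Grzegorz 1/24; Halina 1/4; Jolanta 1/24; Zofia 1/4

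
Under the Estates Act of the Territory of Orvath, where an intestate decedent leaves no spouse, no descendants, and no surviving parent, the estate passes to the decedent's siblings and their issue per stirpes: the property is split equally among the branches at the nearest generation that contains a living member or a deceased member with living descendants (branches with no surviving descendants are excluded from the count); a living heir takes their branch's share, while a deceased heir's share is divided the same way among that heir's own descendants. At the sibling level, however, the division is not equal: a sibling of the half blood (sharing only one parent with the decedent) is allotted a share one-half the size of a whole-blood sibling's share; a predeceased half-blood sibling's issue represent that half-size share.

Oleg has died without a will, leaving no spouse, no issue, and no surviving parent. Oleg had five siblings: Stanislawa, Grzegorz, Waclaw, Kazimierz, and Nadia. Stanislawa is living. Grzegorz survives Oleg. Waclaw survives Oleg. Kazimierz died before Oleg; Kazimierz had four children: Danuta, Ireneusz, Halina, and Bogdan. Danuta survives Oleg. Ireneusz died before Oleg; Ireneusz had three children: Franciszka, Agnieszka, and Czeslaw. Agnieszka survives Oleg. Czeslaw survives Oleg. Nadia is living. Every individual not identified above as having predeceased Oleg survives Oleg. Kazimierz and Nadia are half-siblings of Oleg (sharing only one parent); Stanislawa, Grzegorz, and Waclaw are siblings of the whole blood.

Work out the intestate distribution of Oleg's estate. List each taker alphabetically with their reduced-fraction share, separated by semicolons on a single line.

Agnieszka 1/96; Bogdan 1/32; Czeslaw 1/96; Danuta 1/32; Franciszka 1/96; Grzegorz 1/4; Halina 1/32; Nadia 1/8; Stanislawa 1/4; Waclaw 1/4

No spouse, descendants, or parent survives, so the estate passes to Oleg's siblings per stirpes.
Half-blood siblings count for one-half the weight of whole-blood siblings at the initial division.
Dividing 1 in proportion to weights (total weight 4): Stanislawa (weight 1) → 1/4; Grzegorz (weight 1) → 1/4; Waclaw (weight 1) → 1/4; Kazimierz (weight 1/2) → 1/8; Nadia (weight 1/2) → 1/8.
Stanislawa is living and takes 1/4.
Grzegorz is living and takes 1/4.
Waclaw is living and takes 1/4.
Kazimierz predeceased; the 1/8 allotted to Kazimierz's branch passes to Kazimierz's issue by representation.
The 1/8 is divided into 4 equal shares of 1/32 among Danuta, Ireneusz, Halina, Bogdan.
Danuta is living and takes 1/32.
Ireneusz predeceased; the 1/32 allotted to Ireneusz's branch passes to Ireneusz's issue by representation.
The 1/32 is divided into 3 equal shares of 1/96 among Franciszka, Agnieszka, Czeslaw.
Franciszka is living and takes 1/96.
Agnieszka is living and takes 1/96.
Czeslaw is living and takes 1/96.
Halina is living and takes 1/32.
Bogdan is living and takes 1/32.
Nadia is living and takes 1/8.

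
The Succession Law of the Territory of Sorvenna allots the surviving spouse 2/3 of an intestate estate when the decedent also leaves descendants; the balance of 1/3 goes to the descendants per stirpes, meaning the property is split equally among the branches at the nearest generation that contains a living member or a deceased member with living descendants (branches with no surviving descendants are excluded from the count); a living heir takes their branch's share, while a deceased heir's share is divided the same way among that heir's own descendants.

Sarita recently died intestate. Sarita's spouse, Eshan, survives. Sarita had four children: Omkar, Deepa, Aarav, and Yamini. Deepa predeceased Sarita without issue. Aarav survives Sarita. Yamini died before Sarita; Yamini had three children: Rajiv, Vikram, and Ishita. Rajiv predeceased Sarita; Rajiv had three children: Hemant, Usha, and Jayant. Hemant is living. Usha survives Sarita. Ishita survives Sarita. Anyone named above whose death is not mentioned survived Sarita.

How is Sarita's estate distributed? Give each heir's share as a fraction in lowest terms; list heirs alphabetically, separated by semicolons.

Aarav 1/9; Eshan 2/3; Hemant 1/81; Ishita 1/27; Jayant 1/81; Omkar 1/9; Usha 1/81; Vikram 1/27

Eshan, as surviving spouse, takes 2/3.
The remaining 1/3 passes to Sarita's descendants per stirpes.
Deepa left no surviving issue, so that branch lapses and is disregarded.
The 1/3 is divided into 3 equal shares of 1/9 among Omkar, Aarav, Yamini.
Omkar is living and takes 1/9.
Aarav is living and takes 1/9.
Yamini predeceased; the 1/9 allotted to Yamini's branch passes to Yamini's issue by representation.
The 1/9 is divided into 3 equal shares of 1/27 among Rajiv, Vikram, Ishita.
Rajiv predeceased; the 1/27 allotted to Rajiv's branch passes to Rajiv's issue by representation.
The 1/27 is divided into 3 equal shares of 1/81 among Hemant, Usha, Jayant.
Hemant is living and takes 1/81.
Usha is living and takes 1/81.
Jayant is living and takes 1/81.
Vikram is living and takes 1/27.
Ishita is living and takes 1/27.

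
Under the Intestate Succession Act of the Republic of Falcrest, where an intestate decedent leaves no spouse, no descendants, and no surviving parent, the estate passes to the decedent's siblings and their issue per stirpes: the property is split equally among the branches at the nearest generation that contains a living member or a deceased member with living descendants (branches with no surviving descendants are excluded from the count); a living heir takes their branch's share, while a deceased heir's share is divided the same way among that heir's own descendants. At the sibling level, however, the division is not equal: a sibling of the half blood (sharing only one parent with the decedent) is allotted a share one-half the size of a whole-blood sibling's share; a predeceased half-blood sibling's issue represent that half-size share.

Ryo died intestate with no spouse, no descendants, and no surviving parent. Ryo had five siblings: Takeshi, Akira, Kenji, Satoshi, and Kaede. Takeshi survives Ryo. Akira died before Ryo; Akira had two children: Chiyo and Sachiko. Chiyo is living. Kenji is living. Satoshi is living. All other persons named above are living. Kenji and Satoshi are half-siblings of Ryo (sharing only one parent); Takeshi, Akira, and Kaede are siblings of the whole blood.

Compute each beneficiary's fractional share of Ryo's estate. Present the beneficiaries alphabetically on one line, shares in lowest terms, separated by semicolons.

No spouse, descendants, or parent survives, so the estate passes to Ryo's siblings per stirpes.
Half-blood siblings count for one-half the weight of whole-blood siblings at the initial division.
Dividing 1 in proportion to weights (total weight 4): Takeshi (weight 1) → 1/4; Akira (weight 1) → 1/4; Kenji (weight 1/2) → 1/8; Satoshi (weight 1/2) → 1/8; Kaede (weight 1) → 1/4.
Takeshi is living and takes 1/4.
Akira predeceased; the 1/4 allotted to Akira's branch passes to Akira's issue by representation.
The 1/4 is divided into 2 equal shares of 1/8 among Chiyo, Sachiko.
Chiyo is living and takes 1/8.
Sachiko is living and takes 1/8.
Kenji is living and takes 1/8.
Satoshi is living and takes 1/8.
Kaede is living and takes 1/4.

Chiyo 1/8; Kaede 1/4; Kenji 1/8; Sachiko 1/8; Satoshi 1/8; Takeshi 1/4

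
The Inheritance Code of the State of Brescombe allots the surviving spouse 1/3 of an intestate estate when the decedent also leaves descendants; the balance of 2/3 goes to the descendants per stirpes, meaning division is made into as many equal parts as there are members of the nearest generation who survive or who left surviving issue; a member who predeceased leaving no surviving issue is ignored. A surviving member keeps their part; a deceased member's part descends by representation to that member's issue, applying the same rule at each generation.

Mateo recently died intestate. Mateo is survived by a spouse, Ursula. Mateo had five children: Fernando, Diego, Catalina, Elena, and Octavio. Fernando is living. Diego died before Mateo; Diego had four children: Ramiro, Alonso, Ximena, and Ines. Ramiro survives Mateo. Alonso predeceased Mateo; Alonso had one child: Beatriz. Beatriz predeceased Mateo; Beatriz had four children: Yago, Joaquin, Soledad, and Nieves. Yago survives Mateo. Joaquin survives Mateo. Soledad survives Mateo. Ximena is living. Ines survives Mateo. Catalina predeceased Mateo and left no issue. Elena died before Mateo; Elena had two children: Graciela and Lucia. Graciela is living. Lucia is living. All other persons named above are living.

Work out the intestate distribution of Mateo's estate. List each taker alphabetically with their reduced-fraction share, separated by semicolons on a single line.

Ursula, as surviving spouse, takes 1/3.
The remaining 2/3 passes to Mateo's descendants per stirpes.
Catalina left no surviving issue, so that branch lapses and is disregarded.
The 2/3 is divided into 4 equal shares of 1/6 among Fernando, Diego, Elena, Octavio.
Fernando is living and takes 1/6.
Diego predeceased; the 1/6 allotted to Diego's branch passes to Diego's issue by representation.
The 1/6 is divided into 4 equal shares of 1/24 among Ramiro, Alonso, Ximena, Ines.
Ramiro is living and takes 1/24.
Alonso predeceased; the 1/24 allotted to Alonso's branch passes to Alonso's issue by representation.
Beatriz's line is the sole branch at this level, so the full 1/24 passes to Beatriz's issue by representation.
The 1/24 is divided into 4 equal shares of 1/96 among Yago, Joaquin, Soledad, Nieves.
Yago is living and takes 1/96.
Joaquin is living and takes 1/96.
Soledad is living and takes 1/96.
Nieves is living and takes 1/96.
Ximena is living and takes 1/24.
Ines is living and takes 1/24.
Elena predeceased; the 1/6 allotted to Elena's branch passes to Elena's issue by representation.
The 1/6 is divided into 2 equal shares of 1/12 among Graciela, Lucia.
Graciela is living and takes 1/12.
Lucia is living and takes 1/12.
Octavio is living and takes 1/6.

Fernando 1/6; Graciela 1/12; Ines 1/24; Joaquin 1/96; Lucia 1/12; Nieves 1/96; Octavio 1/6; Ramiro 1/24; Soledad 1/96; Ursula 1/3; Ximena 1/24; Yago 1/96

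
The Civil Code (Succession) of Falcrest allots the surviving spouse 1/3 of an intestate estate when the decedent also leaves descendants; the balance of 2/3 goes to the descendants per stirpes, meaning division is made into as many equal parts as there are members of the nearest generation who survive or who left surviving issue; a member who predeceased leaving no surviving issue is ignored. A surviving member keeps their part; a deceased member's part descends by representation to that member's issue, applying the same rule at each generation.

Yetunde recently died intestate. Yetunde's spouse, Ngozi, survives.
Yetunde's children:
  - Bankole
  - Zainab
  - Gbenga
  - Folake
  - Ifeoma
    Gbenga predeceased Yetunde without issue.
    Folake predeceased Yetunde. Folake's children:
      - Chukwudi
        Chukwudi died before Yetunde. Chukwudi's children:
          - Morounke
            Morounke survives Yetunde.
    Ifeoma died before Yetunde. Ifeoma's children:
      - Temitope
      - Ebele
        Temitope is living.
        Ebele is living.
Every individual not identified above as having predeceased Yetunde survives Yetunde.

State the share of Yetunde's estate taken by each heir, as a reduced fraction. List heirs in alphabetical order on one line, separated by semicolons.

Bankole 1/6; Ebele 1/12; Morounke 1/6; Ngozi 1/3; Temitope 1/12; Zainab 1/6

Ngozi, as surviving spouse, takes 1/3.
The remaining 2/3 passes to Yetunde's descendants per stirpes.
Gbenga left no surviving issue, so that branch lapses and is disregarded.
The 2/3 is divided into 4 equal shares of 1/6 among Bankole, Zainab, Folake, Ifeoma.
Bankole is living and takes 1/6.
Zainab is living and takes 1/6.
Folake predeceased; the 1/6 allotted to Folake's branch passes to Folake's issue by representation.
Chukwudi's line is the sole branch at this level, so the full 1/6 passes to Chukwudi's issue by representation.
Morounke is the sole taker at this level and receives the full 1/6.
Ifeoma predeceased; the 1/6 allotted to Ifeoma's branch passes to Ifeoma's issue by representation.
The 1/6 is divided into 2 equal shares of 1/12 among Temitope, Ebele.
Temitope is living and takes 1/12.
Ebele is living and takes 1/12.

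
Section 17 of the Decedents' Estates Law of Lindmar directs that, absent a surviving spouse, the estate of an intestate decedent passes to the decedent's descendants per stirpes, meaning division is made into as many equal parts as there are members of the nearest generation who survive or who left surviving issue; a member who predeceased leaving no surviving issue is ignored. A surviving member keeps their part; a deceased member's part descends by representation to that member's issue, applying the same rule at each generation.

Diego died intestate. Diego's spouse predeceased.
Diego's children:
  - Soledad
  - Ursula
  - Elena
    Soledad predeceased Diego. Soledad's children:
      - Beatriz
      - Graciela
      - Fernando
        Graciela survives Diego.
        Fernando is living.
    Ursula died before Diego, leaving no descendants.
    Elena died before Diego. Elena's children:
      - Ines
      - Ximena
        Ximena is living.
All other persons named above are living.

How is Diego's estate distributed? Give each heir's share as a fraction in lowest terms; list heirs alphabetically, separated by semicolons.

Beatriz 1/6; Fernando 1/6; Graciela 1/6; Ines 1/4; Ximena 1/4

There is no surviving spouse, so the entire estate passes to Diego's descendants per stirpes.
Ursula left no surviving issue, so that branch lapses and is disregarded.
The estate is divided into 2 equal shares of 1/2 among Soledad, Elena.
Soledad predeceased; the 1/2 allotted to Soledad's branch passes to Soledad's issue by representation.
The 1/2 is divided into 3 equal shares of 1/6 among Beatriz, Graciela, Fernando.
Beatriz is living and takes 1/6.
Graciela is living and takes 1/6.
Fernando is living and takes 1/6.
Elena predeceased; the 1/2 allotted to Elena's branch passes to Elena's issue by representation.
The 1/2 is divided into 2 equal shares of 1/4 among Ines, Ximena.
Ines is living and takes 1/4.
Ximena is living and takes 1/4.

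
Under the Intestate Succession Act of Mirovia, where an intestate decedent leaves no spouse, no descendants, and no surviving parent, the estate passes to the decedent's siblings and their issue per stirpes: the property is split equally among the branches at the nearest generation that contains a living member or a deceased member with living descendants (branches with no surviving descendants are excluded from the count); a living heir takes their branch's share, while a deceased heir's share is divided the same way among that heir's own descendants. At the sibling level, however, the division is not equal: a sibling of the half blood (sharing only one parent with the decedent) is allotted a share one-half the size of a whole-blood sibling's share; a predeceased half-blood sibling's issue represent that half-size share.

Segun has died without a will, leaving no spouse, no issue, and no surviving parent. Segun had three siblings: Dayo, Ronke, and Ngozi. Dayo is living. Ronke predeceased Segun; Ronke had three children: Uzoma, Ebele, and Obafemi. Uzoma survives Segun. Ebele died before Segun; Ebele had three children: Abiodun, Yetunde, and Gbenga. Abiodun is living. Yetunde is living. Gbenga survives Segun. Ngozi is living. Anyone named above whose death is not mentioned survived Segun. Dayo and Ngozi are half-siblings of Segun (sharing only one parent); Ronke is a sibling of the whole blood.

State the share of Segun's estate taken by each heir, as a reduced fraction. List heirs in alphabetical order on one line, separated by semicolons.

No spouse, descendants, or parent survives, so the estate passes to Segun's siblings per stirpes.
Half-blood siblings count for one-half the weight of whole-blood siblings at the initial division.
Dividing 1 in proportion to weights (total weight 2): Dayo (weight 1/2) → 1/4; Ronke (weight 1) → 1/2; Ngozi (weight 1/2) → 1/4.
Dayo is living and takes 1/4.
Ronke predeceased; the 1/2 allotted to Ronke's branch passes to Ronke's issue by representation.
The 1/2 is divided into 3 equal shares of 1/6 among Uzoma, Ebele, Obafemi.
Uzoma is living and takes 1/6.
Ebele predeceased; the 1/6 allotted to Ebele's branch passes to Ebele's issue by representation.
The 1/6 is divided into 3 equal shares of 1/18 among Abiodun, Yetunde, Gbenga.
Abiodun is living and takes 1/18.
Yetunde is living and takes 1/18.
Gbenga is living and takes 1/18.
Obafemi is living and takes 1/6.
Ngozi is living and takes 1/4.

Abiodun 1/18; Dayo 1/4; Gbenga 1/18; Ngozi 1/4; Obafemi 1/6; Uzoma 1/6; Yetunde 1/18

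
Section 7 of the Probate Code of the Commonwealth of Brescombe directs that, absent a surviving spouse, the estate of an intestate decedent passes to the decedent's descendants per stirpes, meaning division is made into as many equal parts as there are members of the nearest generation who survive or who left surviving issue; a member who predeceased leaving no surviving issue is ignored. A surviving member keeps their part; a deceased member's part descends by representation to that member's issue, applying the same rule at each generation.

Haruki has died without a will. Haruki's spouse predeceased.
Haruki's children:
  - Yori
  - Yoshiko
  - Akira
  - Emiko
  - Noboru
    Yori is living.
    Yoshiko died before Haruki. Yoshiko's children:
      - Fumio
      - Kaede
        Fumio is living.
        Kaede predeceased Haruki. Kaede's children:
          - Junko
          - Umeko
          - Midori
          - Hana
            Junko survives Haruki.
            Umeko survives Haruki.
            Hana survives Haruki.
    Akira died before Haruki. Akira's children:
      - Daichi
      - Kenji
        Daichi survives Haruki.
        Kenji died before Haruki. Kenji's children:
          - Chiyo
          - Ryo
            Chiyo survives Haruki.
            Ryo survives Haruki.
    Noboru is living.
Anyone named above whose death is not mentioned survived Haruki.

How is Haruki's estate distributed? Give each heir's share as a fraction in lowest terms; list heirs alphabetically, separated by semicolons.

There is no surviving spouse, so the entire estate passes to Haruki's descendants per stirpes.
The estate is divided into 5 equal shares of 1/5 among Yori, Yoshiko, Akira, Emiko, Noboru.
Yori is living and takes 1/5.
Yoshiko predeceased; the 1/5 allotted to Yoshiko's branch passes to Yoshiko's issue by representation.
The 1/5 is divided into 2 equal shares of 1/10 among Fumio, Kaede.
Fumio is living and takes 1/10.
Kaede predeceased; the 1/10 allotted to Kaede's branch passes to Kaede's issue by representation.
The 1/10 is divided into 4 equal shares of 1/40 among Junko, Umeko, Midori, Hana.
Junko is living and takes 1/40.
Umeko is living and takes 1/40.
Midori is living and takes 1/40.
Hana is living and takes 1/40.
Akira predeceased; the 1/5 allotted to Akira's branch passes to Akira's issue by representation.
The 1/5 is divided into 2 equal shares of 1/10 among Daichi, Kenji.
Daichi is living and takes 1/10.
Kenji predeceased; the 1/10 allotted to Kenji's branch passes to Kenji's issue by representation.
The 1/10 is divided into 2 equal shares of 1/20 among Chiyo, Ryo.
Chiyo is living and takes 1/20.
Ryo is living and takes 1/20.
Emiko is living and takes 1/5.
Noboru is living and takes 1/5.

Chiyo 1/20; Daichi 1/10; Emiko 1/5; Fumio 1/10; Hana 1/40; Junko 1/40; Midori 1/40; Noboru 1/5; Ryo 1/20; Umeko 1/40; Yori 1/5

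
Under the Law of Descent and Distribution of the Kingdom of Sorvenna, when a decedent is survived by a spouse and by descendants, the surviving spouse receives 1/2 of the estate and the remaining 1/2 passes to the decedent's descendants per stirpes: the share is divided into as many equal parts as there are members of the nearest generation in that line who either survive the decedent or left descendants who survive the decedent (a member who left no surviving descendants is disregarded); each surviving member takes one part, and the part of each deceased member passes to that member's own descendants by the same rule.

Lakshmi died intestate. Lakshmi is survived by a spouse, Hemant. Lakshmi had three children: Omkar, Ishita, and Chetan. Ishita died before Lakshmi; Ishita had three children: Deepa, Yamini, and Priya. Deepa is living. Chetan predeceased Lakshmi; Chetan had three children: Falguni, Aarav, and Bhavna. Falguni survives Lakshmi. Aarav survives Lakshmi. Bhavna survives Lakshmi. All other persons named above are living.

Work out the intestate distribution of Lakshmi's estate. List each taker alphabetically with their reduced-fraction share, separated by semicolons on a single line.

Hemant, as surviving spouse, takes 1/2.
The remaining 1/2 passes to Lakshmi's descendants per stirpes.
The 1/2 is divided into 3 equal shares of 1/6 among Omkar, Ishita, Chetan.
Omkar is living and takes 1/6.
Ishita predeceased; the 1/6 allotted to Ishita's branch passes to Ishita's issue by representation.
The 1/6 is divided into 3 equal shares of 1/18 among Deepa, Yamini, Priya.
Deepa is living and takes 1/18.
Yamini is living and takes 1/18.
Priya is living and takes 1/18.
Chetan predeceased; the 1/6 allotted to Chetan's branch passes to Chetan's issue by representation.
The 1/6 is divided into 3 equal shares of 1/18 among Falguni, Aarav, Bhavna.
Falguni is living and takes 1/18.
Aarav is living and takes 1/18.
Bhavna is living and takes 1/18.

Aarav 1/18; Bhavna 1/18; Deepa 1/18; Falguni 1/18; Hemant 1/2; Omkar 1/6; Priya 1/18; Yamini 1/18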